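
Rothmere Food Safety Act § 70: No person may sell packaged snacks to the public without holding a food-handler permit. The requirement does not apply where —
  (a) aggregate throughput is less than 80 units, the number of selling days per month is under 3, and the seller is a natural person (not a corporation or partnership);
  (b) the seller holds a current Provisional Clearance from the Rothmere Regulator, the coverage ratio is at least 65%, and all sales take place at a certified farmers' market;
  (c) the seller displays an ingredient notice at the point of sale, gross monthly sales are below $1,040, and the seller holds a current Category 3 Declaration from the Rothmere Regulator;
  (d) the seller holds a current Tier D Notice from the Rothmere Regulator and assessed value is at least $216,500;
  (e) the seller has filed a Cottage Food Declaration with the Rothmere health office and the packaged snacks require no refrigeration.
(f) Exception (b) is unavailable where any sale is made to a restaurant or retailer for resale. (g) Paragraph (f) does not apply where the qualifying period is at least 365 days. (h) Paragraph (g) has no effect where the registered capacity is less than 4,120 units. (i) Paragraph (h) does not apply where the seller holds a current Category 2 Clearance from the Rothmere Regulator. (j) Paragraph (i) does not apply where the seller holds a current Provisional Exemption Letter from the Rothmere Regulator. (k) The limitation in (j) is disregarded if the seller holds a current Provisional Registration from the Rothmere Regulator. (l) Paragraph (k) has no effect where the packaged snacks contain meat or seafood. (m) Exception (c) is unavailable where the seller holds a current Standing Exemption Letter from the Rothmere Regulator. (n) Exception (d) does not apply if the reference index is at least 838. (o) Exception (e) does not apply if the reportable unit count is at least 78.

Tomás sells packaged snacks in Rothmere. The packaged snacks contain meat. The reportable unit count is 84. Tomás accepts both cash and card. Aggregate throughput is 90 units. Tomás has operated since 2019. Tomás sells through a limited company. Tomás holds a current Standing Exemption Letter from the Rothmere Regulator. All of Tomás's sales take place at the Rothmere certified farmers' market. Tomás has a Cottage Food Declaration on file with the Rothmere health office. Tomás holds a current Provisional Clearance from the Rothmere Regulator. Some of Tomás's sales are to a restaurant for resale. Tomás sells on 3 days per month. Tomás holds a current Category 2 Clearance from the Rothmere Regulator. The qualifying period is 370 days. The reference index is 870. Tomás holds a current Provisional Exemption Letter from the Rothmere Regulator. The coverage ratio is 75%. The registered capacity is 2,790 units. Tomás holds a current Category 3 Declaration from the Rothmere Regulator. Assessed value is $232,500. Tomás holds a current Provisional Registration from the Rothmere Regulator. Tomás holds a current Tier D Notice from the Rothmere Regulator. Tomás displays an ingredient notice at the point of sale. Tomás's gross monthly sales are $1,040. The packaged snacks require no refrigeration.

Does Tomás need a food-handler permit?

Yes — Tomás must hold a food-handler permit.

Exception (a) requires that aggregate throughput is less than 80 units; but aggregate throughput is 90 units, not less than 80 units, so (a) is unavailable.
Exception (b) is satisfied on its face — a current Provisional Clearance is held; the coverage ratio is 75%, meeting the 65% threshold; all sales are at a certified farmers' market. But applying paragraphs (f)–(l): (f) operates against (b): some sales are to a restaurant for resale. (g) operates (the qualifying period is 370 days, meeting the 365 days threshold), but is set aside by (h): (h) operates — the registered capacity is 2,790 units, less than the 4,120 units limit. (i) would limit (h) — a current Category 2 Clearance is held — but (j) sets (i) aside: (j) applies — a current Provisional Exemption Letter is held. (k) operates (a current Provisional Registration is held), but yields to (l): (l) operates against (k): the packaged snacks contain meat. Exception (b) does not apply.
Exception (c) fails — gross monthly sales are $1,040, not below $1,040.
Exception (d)'s conditions are all satisfied: a current Tier D Notice is held; assessed value is $232,500, meeting the $216,500 threshold. However, paragraph (n) must be considered: (n) operates against (d): the reference index is 870, meeting the 838 threshold. So (d) is unavailable.
Exception (e) is satisfied on its face — a Cottage Food Declaration is on file; the packaged snacks are shelf-stable. But applying paragraph (o): (o) applies — the reportable unit count is 84, meeting the 78 threshold. Exception (e) does not apply.
None of the exceptions is available; § 70 applies in full.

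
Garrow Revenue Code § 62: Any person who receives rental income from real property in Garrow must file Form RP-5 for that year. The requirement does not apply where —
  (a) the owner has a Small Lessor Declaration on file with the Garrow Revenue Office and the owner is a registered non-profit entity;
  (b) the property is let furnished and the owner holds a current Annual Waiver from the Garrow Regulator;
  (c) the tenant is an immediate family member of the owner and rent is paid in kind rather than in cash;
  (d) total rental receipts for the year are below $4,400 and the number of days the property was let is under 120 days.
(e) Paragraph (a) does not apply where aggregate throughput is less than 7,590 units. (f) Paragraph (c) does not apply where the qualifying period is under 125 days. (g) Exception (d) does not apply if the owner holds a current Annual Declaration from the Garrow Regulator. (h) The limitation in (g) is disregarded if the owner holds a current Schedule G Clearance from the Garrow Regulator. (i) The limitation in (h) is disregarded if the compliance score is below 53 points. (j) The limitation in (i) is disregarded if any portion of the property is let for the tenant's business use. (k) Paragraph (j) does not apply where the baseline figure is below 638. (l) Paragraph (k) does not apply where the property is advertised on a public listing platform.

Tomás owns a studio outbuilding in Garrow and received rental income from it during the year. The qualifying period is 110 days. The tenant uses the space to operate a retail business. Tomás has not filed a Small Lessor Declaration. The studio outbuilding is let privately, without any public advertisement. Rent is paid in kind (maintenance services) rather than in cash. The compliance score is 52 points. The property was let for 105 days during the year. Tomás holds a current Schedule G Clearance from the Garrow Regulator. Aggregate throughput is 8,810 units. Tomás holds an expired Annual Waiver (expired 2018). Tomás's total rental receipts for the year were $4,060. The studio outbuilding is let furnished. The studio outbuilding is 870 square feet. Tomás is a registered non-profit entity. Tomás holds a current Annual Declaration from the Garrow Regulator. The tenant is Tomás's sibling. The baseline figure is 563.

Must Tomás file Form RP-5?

Exception (a) requires that the owner has a Small Lessor Declaration on file with the Garrow Revenue Office; but no Small Lessor Declaration is on file, so (a) is unavailable.
Exception (b) requires that the owner holds a current Annual Waiver from the Garrow Regulator; but the Annual Waiver is not current, so (b) is unavailable.
Exception (c): the tenant is an immediate family member; rent is paid in kind — every condition holds. But: (f) operates — the qualifying period is 110 days, under the 125 days limit. (c) is therefore removed.
All of (d)'s requirements are met (total rental receipts for the year are $4,060, below the $4,400 limit; the number of days the property was let is 105 days, under the 120 days limit). However, paragraphs (g)–(l) must be considered: (g) is engaged — a current Annual Declaration is held. (h) would limit (g) — a current Schedule G Clearance is held — but (i) sets (h) aside: (i) is triggered — the compliance score is 52 points, below the 53 points limit. (j) is engaged (the space is let for business use), but is set aside by (k): (k) operates — the baseline figure is 563, below the 638 limit. (l), which would lift (k), is not engaged — the property is let privately without advertisement. So (d) is unavailable.
No exception applies. The general rule governs.

Yes — Tomás must file Form RP-5.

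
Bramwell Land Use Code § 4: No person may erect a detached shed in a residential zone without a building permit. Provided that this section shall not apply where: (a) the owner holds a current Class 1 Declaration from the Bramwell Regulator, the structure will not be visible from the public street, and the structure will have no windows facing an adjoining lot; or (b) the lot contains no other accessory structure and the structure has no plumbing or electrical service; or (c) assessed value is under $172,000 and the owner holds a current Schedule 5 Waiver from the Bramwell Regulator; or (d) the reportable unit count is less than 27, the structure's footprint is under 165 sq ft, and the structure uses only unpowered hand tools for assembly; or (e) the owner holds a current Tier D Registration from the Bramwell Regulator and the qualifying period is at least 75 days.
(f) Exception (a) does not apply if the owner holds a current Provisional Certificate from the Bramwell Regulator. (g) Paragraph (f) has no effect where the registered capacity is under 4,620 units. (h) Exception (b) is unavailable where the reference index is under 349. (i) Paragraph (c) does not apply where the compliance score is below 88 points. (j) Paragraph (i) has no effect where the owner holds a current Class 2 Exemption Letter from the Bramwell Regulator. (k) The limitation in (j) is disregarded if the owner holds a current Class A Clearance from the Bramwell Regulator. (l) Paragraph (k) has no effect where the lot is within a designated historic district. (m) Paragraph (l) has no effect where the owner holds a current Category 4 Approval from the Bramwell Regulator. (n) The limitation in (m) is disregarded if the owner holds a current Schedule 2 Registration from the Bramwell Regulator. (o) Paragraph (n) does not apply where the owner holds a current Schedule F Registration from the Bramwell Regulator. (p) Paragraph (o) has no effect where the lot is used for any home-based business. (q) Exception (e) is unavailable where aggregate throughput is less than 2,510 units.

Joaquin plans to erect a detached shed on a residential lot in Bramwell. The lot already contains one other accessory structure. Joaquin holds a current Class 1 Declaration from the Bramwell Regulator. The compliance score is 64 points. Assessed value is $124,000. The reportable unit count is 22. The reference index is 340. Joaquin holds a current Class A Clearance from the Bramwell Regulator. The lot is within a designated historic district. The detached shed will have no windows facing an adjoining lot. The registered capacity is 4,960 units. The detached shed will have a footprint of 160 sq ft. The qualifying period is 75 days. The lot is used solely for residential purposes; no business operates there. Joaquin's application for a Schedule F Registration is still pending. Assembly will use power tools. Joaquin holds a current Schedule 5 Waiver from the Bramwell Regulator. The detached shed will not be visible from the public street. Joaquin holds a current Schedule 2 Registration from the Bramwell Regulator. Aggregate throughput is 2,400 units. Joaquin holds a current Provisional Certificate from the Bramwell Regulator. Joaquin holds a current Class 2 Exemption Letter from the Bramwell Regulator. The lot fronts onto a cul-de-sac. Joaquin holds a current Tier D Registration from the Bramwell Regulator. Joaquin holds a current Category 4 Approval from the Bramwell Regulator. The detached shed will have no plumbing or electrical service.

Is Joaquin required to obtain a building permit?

All of (a)'s requirements are met (a current Class 1 Declaration is held; the structure will not be visible from the street; no windows face an adjoining lot). However, paragraphs (f)–(g) must be considered: (f) operates against (a): a current Provisional Certificate is held. (g), which would lift (f), is inapplicable — the registered capacity is 4,960 units, not under 4,620 units. So (a) is unavailable.
Exception (b) requires that the lot contains no other accessory structure; but the lot already has another accessory structure, so (b) is unavailable.
Exception (c)'s conditions are all satisfied: assessed value is $124,000, under the $172,000 limit; a current Schedule 5 Waiver is held. Applying paragraphs (i)–(p): (i) applies (the compliance score is 64 points, below the 88 points limit), but is overridden by (j): (j) operates — a current Class 2 Exemption Letter is held. (k) is engaged (a current Class A Clearance is held), but yields to (l): (l) operates against (k): the lot is in a historic district. (m) would limit (l) — a current Category 4 Approval is held — but (n) sets (m) aside: (n) applies — a current Schedule 2 Registration is held. (o), which would lift (n), does not operate here — no current Schedule F Registration is held. So (c) applies.
Exception (d) fails — assembly uses power tools.
Exception (e) is satisfied on its face — a current Tier D Registration is held; the qualifying period is 75 days, meeting the 75 days threshold. But applying paragraph (q): (q) is triggered — aggregate throughput is 2,400 units, less than the 2,510 units limit. (e) is therefore removed.

No — exception (c) applies; Joaquin does not need a building permit.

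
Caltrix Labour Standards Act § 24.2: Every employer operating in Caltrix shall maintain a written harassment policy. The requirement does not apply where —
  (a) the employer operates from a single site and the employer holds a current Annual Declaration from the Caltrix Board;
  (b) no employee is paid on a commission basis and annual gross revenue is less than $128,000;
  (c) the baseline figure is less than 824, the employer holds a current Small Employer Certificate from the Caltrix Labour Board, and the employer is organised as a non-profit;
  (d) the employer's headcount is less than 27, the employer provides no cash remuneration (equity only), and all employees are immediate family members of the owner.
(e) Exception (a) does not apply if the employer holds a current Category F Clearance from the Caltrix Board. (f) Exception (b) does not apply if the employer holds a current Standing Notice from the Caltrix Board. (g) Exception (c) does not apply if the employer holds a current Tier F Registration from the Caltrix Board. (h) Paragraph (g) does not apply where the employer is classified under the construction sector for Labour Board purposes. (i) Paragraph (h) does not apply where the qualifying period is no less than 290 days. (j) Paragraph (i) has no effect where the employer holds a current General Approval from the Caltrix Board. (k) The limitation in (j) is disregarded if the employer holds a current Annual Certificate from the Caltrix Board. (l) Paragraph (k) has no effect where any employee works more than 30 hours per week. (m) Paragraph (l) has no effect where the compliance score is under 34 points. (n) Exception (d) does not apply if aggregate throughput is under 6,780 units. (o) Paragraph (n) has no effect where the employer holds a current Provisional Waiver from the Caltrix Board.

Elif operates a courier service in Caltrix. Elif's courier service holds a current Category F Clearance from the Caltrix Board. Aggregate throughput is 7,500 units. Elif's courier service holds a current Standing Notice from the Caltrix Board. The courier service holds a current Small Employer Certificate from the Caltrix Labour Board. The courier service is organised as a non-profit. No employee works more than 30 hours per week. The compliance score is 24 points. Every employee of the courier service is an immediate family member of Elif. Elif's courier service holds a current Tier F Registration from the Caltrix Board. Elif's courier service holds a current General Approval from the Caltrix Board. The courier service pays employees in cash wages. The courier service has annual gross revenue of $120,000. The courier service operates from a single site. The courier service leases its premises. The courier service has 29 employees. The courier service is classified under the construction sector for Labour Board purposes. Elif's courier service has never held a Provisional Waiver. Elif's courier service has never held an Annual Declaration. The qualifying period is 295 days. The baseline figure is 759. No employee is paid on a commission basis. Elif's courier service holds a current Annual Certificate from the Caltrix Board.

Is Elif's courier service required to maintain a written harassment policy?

Yes — Elif's courier service must maintain a written harassment policy.

Exception (a) requires that the employer holds a current Annual Declaration from the Caltrix Board; but no current Annual Declaration is held, so (a) is unavailable.
Exception (b): no employee is paid on commission; annual gross revenue is $120,000, less than the $128,000 limit — every condition holds. But: (f) operates against (b): a current Standing Notice is held. Exception (b) does not apply.
Exception (c): the baseline figure is 759, less than the 824 limit; a current Small Employer Certificate is held; the employer is a non-profit — every condition holds. However, paragraphs (g)–(m) must be considered: (g) is triggered — a current Tier F Registration is held. (h) would limit (g) — the courier service is classified under the construction sector — but (i) sets (h) aside: (i) operates — the qualifying period is 295 days, meeting the 290 days threshold. (j) would limit (i) — a current General Approval is held — but (k) sets (j) aside: (k) applies — a current Annual Certificate is held. (l), which would lift (k), does not operate here — no employee exceeds 30 hours/week. So (c) is unavailable.
Exception (d) fails — the employer's headcount is 29, not less than 27.
No exception is made out. Elif's courier service falls within the general rule.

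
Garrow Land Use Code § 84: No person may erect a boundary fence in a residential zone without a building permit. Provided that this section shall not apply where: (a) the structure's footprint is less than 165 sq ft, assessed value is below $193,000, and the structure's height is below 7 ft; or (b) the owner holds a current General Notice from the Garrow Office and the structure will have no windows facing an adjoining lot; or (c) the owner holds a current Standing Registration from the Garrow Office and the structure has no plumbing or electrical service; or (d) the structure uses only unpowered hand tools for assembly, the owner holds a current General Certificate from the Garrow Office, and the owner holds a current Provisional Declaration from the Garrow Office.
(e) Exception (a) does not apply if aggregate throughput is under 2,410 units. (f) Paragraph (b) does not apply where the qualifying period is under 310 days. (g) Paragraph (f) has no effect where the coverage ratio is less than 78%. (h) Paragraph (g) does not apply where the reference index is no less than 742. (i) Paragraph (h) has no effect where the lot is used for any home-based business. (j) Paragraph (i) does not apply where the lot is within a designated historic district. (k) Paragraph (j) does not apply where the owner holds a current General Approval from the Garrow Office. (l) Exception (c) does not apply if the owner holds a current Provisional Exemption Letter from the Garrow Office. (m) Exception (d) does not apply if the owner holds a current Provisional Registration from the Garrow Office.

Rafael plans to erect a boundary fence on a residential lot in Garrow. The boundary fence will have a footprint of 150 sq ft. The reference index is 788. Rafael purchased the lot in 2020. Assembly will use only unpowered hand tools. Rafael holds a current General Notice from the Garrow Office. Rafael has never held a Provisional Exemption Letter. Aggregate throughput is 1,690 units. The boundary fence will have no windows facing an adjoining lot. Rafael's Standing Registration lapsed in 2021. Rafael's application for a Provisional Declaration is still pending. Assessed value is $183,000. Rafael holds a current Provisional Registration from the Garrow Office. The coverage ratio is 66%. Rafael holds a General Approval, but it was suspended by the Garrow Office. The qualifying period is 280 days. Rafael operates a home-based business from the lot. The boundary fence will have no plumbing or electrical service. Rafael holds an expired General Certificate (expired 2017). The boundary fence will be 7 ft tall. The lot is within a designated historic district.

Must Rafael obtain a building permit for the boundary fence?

Exception (a) requires that the structure's height is below 7 ft; but the structure's height is 7 ft, not below 7 ft, so (a) is unavailable.
Exception (b) is satisfied on its face — a current General Notice is held; no windows face an adjoining lot. Turning to paragraphs (f)–(k): (f) is triggered — the qualifying period is 280 days, under the 310 days limit. (g) would limit (f) — the coverage ratio is 66%, less than the 78% limit — but (h) sets (g) aside: (h) operates against (g): the reference index is 788, meeting the 742 threshold. (i) would limit (h) — a home-based business operates on the lot — but (j) sets (i) aside: (j) operates — the lot is in a historic district. (k) does not operate here (no current General Approval is held), so (j) stands. (b) is therefore removed.
Exception (c) does not apply: no current Standing Registration is held.
Exception (d) fails — the General Certificate is not current.
Every exception is unavailable, so the rule governs.

Yes — Rafael must obtain a building permit.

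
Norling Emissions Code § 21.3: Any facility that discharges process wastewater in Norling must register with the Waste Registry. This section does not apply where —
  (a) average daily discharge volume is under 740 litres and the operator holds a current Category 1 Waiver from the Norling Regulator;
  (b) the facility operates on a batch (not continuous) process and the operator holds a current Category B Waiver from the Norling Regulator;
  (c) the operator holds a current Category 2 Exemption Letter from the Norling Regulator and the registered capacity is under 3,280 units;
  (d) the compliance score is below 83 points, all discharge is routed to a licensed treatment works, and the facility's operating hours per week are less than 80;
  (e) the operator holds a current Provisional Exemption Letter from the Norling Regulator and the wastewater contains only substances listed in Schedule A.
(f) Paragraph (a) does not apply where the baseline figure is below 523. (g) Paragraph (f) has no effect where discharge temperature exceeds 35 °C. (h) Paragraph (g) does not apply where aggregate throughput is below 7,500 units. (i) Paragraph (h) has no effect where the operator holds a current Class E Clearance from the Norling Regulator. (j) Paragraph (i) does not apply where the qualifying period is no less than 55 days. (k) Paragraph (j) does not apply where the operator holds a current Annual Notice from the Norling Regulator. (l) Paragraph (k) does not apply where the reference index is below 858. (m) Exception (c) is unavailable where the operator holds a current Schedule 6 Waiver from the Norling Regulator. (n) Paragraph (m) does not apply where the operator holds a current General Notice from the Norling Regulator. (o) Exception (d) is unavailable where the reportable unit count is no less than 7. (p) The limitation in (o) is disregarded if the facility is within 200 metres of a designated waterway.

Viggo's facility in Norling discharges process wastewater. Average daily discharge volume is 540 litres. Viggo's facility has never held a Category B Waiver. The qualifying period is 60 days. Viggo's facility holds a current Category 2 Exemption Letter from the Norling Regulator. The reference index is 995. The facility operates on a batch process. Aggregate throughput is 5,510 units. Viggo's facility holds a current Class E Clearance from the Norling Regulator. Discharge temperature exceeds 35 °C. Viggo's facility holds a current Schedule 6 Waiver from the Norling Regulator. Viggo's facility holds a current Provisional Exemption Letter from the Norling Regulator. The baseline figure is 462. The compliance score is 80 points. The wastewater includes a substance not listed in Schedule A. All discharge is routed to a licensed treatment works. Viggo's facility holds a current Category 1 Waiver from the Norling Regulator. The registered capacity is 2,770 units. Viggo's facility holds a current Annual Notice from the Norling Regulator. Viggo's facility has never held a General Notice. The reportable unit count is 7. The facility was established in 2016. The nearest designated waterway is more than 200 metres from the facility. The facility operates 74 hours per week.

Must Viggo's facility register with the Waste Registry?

No — exception (a) applies; Viggo's facility is not required to register with the Waste Registry.

Exception (a) is satisfied on its face — average daily discharge volume is 540 litres, under the 740 litres limit; a current Category 1 Waiver is held. As to paragraphs (f)–(l): (f) would limit (a) — the baseline figure is 462, below the 523 limit — but (g) sets (f) aside: (g) operates against (f): discharge temperature exceeds 35 °C. (h) applies (aggregate throughput is 5,510 units, below the 7,500 units limit), but is set aside by (i): (i) is triggered — a current Class E Clearance is held. (j) would limit (i) — the qualifying period is 60 days, meeting the 55 days threshold — but (k) sets (j) aside: (k) is engaged — a current Annual Notice is held. (l), which would lift (k), is inapplicable — the reference index is 995, not below 858. Exception (a) stands.
Exception (b) requires that the operator holds a current Category B Waiver from the Norling Regulator; but the Category B Waiver is not current, so (b) is unavailable.
Exception (c): a current Category 2 Exemption Letter is held; the registered capacity is 2,770 units, under the 3,280 units limit — every condition holds. But: (m) operates against (c): a current Schedule 6 Waiver is held. (n) does not operate here (no current General Notice is held), so (m) stands. (c) is therefore removed.
Exception (d) is satisfied on its face — the compliance score is 80 points, below the 83 points limit; discharge is routed to a licensed treatment works; the facility's operating hours per week are 74, less than the 80 limit. But: (o) operates — the reportable unit count is 7, meeting the 7 threshold. (p) is inapplicable (the facility is more than 200 m from any designated waterway), so (o) stands. So (d) is unavailable.
Exception (e) does not apply: the wastewater includes a non-Schedule-A substance.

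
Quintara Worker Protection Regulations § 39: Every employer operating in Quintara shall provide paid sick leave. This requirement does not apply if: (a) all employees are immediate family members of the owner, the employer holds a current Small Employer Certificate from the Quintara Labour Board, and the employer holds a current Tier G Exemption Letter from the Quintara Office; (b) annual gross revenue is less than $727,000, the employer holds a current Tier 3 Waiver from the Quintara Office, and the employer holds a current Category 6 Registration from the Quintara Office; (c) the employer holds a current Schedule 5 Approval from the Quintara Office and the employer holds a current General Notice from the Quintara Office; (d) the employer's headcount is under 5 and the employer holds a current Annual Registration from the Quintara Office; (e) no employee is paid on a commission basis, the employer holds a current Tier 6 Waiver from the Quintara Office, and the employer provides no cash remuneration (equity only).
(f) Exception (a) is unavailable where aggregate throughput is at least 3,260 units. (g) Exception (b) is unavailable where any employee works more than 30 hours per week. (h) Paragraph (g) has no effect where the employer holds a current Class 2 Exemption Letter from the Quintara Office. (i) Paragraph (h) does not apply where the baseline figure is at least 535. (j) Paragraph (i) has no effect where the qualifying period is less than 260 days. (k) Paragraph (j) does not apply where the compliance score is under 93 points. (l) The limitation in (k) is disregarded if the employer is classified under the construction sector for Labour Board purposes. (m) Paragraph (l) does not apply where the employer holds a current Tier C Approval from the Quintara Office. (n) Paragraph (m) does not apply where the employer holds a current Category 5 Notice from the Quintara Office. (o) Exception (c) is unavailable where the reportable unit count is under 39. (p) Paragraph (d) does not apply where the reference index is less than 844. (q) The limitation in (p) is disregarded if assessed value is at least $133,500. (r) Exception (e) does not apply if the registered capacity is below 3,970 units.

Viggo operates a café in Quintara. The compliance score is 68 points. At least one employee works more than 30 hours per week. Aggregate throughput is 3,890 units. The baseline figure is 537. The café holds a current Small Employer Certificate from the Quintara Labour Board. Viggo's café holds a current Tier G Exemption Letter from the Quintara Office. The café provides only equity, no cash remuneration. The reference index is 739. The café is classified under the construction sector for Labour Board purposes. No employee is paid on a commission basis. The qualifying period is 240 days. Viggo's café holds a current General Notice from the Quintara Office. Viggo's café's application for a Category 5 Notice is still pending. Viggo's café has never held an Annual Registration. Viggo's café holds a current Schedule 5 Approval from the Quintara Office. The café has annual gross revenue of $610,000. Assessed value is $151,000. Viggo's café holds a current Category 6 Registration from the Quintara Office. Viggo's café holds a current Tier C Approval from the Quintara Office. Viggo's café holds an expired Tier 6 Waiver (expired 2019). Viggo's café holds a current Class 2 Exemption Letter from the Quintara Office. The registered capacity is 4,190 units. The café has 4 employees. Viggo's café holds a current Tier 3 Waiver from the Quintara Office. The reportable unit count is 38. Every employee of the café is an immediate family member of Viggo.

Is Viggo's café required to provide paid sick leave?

Yes — Viggo's café must provide paid sick leave.

All of (a)'s requirements are met (every employee is an immediate family member; a current Small Employer Certificate is held; a current Tier G Exemption Letter is held). Turning to paragraph (f): (f) is engaged — aggregate throughput is 3,890 units, meeting the 3,260 units threshold. (a) is therefore removed.
Exception (b): annual gross revenue is $610,000, less than the $727,000 limit; a current Tier 3 Waiver is held; a current Category 6 Registration is held — every condition holds. But: (g) is triggered — at least one employee exceeds 30 hours/week. (h) would limit (g) — a current Class 2 Exemption Letter is held — but (i) sets (h) aside: (i) operates against (h): the baseline figure is 537, meeting the 535 threshold. (j) operates (the qualifying period is 240 days, less than the 260 days limit), but is set aside by (k): (k) operates against (j): the compliance score is 68 points, under the 93 points limit. (l) would limit (k) — the café is classified under the construction sector — but (m) sets (l) aside: (m) applies — a current Tier C Approval is held. (n), which would lift (m), is inapplicable — there is no Category 5 Notice in force. (b) is therefore removed.
Exception (c) is satisfied on its face — a current Schedule 5 Approval is held; a current General Notice is held. But applying paragraph (o): (o) operates against (c): the reportable unit count is 38, under the 39 limit. So (c) is unavailable.
Exception (d) requires that the employer holds a current Annual Registration from the Quintara Office; but the Annual Registration is not current, so (d) is unavailable.
Exception (e) does not apply: there is no Tier 6 Waiver in force.
No exception is made out. Viggo's café falls within the general rule.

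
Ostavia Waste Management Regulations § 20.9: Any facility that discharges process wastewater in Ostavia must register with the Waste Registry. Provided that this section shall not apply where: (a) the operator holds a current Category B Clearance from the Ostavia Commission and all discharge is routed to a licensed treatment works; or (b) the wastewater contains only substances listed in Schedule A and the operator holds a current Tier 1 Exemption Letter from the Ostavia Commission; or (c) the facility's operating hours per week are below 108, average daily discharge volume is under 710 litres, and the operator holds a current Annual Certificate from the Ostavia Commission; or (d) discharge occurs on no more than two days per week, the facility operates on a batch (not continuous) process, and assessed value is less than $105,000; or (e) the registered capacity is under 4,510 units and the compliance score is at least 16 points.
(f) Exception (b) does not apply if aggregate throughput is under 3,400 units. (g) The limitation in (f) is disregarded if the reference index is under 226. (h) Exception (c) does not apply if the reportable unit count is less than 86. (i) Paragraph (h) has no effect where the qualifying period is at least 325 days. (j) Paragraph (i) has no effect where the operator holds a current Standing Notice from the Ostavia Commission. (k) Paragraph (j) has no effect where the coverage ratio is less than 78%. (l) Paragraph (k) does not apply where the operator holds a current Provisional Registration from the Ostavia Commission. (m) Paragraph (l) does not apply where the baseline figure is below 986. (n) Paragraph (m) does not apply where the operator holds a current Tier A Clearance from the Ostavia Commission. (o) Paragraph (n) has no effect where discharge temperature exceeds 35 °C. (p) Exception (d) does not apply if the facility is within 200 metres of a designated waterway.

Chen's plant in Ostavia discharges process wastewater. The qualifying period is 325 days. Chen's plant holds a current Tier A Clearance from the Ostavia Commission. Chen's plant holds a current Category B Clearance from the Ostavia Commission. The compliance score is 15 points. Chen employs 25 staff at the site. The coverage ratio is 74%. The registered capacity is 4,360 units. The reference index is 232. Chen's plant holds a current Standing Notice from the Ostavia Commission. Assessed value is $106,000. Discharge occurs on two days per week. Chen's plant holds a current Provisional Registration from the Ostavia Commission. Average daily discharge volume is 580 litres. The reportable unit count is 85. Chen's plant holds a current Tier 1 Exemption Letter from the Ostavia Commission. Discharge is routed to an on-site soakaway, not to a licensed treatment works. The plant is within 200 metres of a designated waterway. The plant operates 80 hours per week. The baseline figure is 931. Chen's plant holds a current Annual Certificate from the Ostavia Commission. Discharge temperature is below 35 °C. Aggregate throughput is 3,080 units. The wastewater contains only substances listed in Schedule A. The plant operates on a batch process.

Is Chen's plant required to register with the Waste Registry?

Exception (a) requires that all discharge is routed to a licensed treatment works; but discharge is not routed to a licensed treatment works, so (a) is unavailable.
All of (b)'s requirements are met (the wastewater is Schedule-A-only; a current Tier 1 Exemption Letter is held). However, paragraphs (f)–(g) must be considered: (f) applies — aggregate throughput is 3,080 units, under the 3,400 units limit. (g), which would lift (f), does not operate here — the reference index is 232, not under 226. (b) is therefore removed.
Exception (c)'s conditions are all satisfied: the facility's operating hours per week are 80, below the 108 limit; average daily discharge volume is 580 litres, under the 710 litres limit; a current Annual Certificate is held. Turning to paragraphs (h)–(o): (h) operates against (c): the reportable unit count is 85, less than the 86 limit. (i) would limit (h) — the qualifying period is 325 days, meeting the 325 days threshold — but (j) sets (i) aside: (j) applies — a current Standing Notice is held. (k) is engaged (the coverage ratio is 74%, less than the 78% limit), but is set aside by (l): (l) applies — a current Provisional Registration is held. (m) would limit (l) — the baseline figure is 931, below the 986 limit — but (n) sets (m) aside: (n) operates against (m): a current Tier A Clearance is held. (o), which would lift (n), is inapplicable — discharge temperature is below 35 °C. (c) is therefore removed.
Exception (d) does not apply: assessed value is $106,000, not less than $105,000.
Exception (e) does not apply: the compliance score is 15 points, short of 16 points.
No exception is made out. Chen's plant falls within the general rule.

Yes — Chen's plant must register with the Waste Registry.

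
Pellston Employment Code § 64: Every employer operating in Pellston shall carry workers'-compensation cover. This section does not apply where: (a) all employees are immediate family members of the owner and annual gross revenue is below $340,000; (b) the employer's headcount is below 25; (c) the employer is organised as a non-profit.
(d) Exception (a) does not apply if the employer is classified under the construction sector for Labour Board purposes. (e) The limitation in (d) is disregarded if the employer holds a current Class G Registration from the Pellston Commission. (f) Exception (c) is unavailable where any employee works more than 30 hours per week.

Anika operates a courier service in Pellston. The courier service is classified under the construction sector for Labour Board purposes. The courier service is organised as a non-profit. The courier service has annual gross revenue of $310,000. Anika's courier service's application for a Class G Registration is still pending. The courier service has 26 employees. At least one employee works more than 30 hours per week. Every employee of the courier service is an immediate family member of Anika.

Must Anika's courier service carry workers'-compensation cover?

Exception (a): every employee is an immediate family member; annual gross revenue is $310,000, below the $340,000 limit — every condition holds. But applying paragraphs (d)–(e): (d) is triggered — the courier service is classified under the construction sector. (e), which would lift (d), is not triggered — the Class G Registration is not current. (a) is therefore removed.
Exception (b) fails — the employer's headcount is 26, not below 25.
Exception (c) is satisfied on its face — the employer is a non-profit. But applying paragraph (f): (f) is engaged — at least one employee exceeds 30 hours/week. So (c) is unavailable.
No exception applies. The general rule governs.

Yes — Anika's courier service must carry workers'-compensation cover.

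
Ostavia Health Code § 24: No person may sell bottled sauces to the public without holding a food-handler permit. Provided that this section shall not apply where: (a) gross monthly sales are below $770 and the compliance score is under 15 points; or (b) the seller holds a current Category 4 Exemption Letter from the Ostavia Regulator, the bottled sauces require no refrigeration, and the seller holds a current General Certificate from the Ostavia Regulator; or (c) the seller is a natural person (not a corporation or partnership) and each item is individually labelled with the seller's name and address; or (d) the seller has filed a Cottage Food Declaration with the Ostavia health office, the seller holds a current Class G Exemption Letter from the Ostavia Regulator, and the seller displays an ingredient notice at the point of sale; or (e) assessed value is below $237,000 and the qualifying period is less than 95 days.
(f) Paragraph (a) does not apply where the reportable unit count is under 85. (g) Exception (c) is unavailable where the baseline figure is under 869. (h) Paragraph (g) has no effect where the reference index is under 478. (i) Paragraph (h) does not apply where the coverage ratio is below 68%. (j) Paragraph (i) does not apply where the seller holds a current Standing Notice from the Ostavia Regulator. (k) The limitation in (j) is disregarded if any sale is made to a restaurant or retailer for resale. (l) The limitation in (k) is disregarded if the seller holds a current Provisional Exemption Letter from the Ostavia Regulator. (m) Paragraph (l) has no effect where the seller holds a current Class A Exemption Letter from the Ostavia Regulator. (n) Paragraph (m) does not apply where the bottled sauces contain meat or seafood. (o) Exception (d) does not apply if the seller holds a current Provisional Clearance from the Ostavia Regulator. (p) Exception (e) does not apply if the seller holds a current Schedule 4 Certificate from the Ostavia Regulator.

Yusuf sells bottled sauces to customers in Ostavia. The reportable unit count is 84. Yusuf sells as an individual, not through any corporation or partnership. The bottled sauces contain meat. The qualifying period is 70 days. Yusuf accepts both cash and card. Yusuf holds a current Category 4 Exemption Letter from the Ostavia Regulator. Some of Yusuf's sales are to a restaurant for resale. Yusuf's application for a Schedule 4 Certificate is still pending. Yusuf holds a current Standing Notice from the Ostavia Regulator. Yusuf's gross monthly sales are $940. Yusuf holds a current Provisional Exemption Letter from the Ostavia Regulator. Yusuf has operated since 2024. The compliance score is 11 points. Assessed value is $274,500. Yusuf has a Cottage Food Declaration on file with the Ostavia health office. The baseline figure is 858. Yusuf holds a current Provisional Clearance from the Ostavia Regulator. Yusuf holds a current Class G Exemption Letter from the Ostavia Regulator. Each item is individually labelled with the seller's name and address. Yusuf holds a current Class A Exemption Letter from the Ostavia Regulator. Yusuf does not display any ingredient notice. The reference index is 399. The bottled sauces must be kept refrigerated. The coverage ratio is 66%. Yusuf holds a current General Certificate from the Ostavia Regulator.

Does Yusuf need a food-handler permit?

Exception (a) fails — gross monthly sales are $940, not below $770.
Exception (b) does not apply: the bottled sauces require refrigeration.
Exception (c): the seller is a natural person; items are individually labelled — every condition holds. As to paragraphs (g)–(n): (g) would limit (c) — the baseline figure is 858, under the 869 limit — but (h) sets (g) aside: (h) applies — the reference index is 399, under the 478 limit. (i) would limit (h) — the coverage ratio is 66%, below the 68% limit — but (j) sets (i) aside: (j) operates against (i): a current Standing Notice is held. (k) would limit (j) — some sales are to a restaurant for resale — but (l) sets (k) aside: (l) is triggered — a current Provisional Exemption Letter is held. (m) would limit (l) — a current Class A Exemption Letter is held — but (n) sets (m) aside: (n) operates against (m): the bottled sauces contain meat. So (c) applies.
Exception (d) does not apply: no ingredient notice is displayed.
Exception (e) fails — assessed value is $274,500, not below $237,000.

No — exception (c) applies; Yusuf is not required to hold a food-handler permit.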